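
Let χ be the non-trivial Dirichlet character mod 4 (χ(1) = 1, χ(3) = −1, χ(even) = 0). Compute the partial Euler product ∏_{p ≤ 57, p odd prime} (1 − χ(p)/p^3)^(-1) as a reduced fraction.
∏ = 825131832927904152751703886265311831503045/851571808026684219819301170519057245405184

The odd primes p ≤ 57 are [3, 5, 7, 11, 13, 17, 19, 23, 29, 31, 37, 41, 43, 47, 53]. For each, χ(p) = 1 if p ≡ 1 mod 4, χ(p) = −1 if p ≡ 3 mod 4. Taking (1 − χ(p)/p^3)^(-1) = p^3/(p^3 − χ(p)): (1 − (-1)/3^3)^(-1) · (1 − (1)/5^3)^(-1) · (1 − (-1)/7^3)^(-1) · (1 − (-1)/11^3)^(-1) · (1 − (1)/13^3)^(-1) · (1 − (1)/17^3)^(-1) · (1 − (-1)/19^3)^(-1) · (1 − (-1)/23^3)^(-1) · (1 − (1)/29^3)^(-1) · (1 − (-1)/31^3)^(-1) · (1 − (1)/37^3)^(-1) · (1 − (1)/41^3)^(-1) · (1 − (-1)/43^3)^(-1) · (1 − (-1)/47^3)^(-1) · (1 − (1)/53^3)^(-1) = 825131832927904152751703886265311831503045/851571808026684219819301170519057245405184.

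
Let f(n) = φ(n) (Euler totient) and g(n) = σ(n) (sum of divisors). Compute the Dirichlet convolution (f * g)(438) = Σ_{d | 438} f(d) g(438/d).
(φ * σ)(438) = 3504

Divisors of 438: [1, 2, 3, 6, 73, 146, 219, 438]. For each d | 438:
  d = 1: φ(1) · σ(438/1) = 1 · 888 = 888
  d = 2: φ(2) · σ(438/2) = 1 · 296 = 296
  d = 3: φ(3) · σ(438/3) = 2 · 222 = 444
  d = 6: φ(6) · σ(438/6) = 2 · 74 = 148
  d = 73: φ(73) · σ(438/73) = 72 · 12 = 864
  d = 146: φ(146) · σ(438/146) = 72 · 4 = 288
  d = 219: φ(219) · σ(438/219) = 144 · 3 = 432
  d = 438: φ(438) · σ(438/438) = 144 · 1 = 144
Summing: (φ * σ)(438) = 888 + 296 + 444 + 148 + 864 + 288 + 432 + 144 = 3504.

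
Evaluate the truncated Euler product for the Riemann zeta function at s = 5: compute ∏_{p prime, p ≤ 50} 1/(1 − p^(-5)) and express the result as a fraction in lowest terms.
∏ = 505807800965451248053830657783332590848273750176189703324931155978491/487794643941809531294334436783738741459341109492573787399981389578240

The primes p ≤ 50 are [2, 3, 5, 7, 11, 13, 17, 19, 23, 29, 31, 37, 41, 43, 47]. For each prime, (1 − 1/p^5)^(-1) = p^5 / (p^5 − 1). The product is (1 − 1/2^5)^(-1), (1 − 1/3^5)^(-1), (1 − 1/5^5)^(-1), (1 − 1/7^5)^(-1), (1 − 1/11^5)^(-1), (1 − 1/13^5)^(-1), (1 − 1/17^5)^(-1), (1 − 1/19^5)^(-1), (1 − 1/23^5)^(-1), (1 − 1/29^5)^(-1), (1 − 1/31^5)^(-1), (1 − 1/37^5)^(-1), (1 − 1/41^5)^(-1), (1 − 1/43^5)^(-1), (1 − 1/47^5)^(-1) = ∏ p^5 / (p^5 − 1) = 505807800965451248053830657783332590848273750176189703324931155978491/487794643941809531294334436783738741459341109492573787399981389578240.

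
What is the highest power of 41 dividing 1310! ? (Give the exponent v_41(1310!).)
v_41(1310!) = 31

Legendre's formula: v_p(n!) = Σ_{k ≥ 1} ⌊n / p^k⌋. For p = 41, n = 1310, the terms are:
  ⌊1310/41^1⌋ = ⌊1310/41⌋ = 31
(the next term ⌊1310/41^2⌋ = 0, terminating the sum). Summing: v_41(1310!) = 31 = 31.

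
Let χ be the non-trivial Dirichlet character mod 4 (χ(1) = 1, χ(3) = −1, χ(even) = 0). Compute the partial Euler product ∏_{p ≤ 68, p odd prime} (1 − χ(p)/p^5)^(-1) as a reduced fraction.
∏ = 37979204647637350516760877329690181347337250286656304892593349955377546774080367593893487696930042429/38125690090169221251718118687086971940856605396725095947148046662410194981822835725803035469807616000

The odd primes p ≤ 68 are [3, 5, 7, 11, 13, 17, 19, 23, 29, 31, 37, 41, 43, 47, 53, 59, 61, 67]. For each, χ(p) = 1 if p ≡ 1 mod 4, χ(p) = −1 if p ≡ 3 mod 4. Taking (1 − χ(p)/p^5)^(-1) = p^5/(p^5 − χ(p)): (1 − (-1)/3^5)^(-1) · (1 − (1)/5^5)^(-1) · (1 − (-1)/7^5)^(-1) · (1 − (-1)/11^5)^(-1) · (1 − (1)/13^5)^(-1) · (1 − (1)/17^5)^(-1) · (1 − (-1)/19^5)^(-1) · (1 − (-1)/23^5)^(-1) · (1 − (1)/29^5)^(-1) · (1 − (-1)/31^5)^(-1) · (1 − (1)/37^5)^(-1) · (1 − (1)/41^5)^(-1) · (1 − (-1)/43^5)^(-1) · (1 − (-1)/47^5)^(-1) · (1 − (1)/53^5)^(-1) · (1 − (-1)/59^5)^(-1) · (1 − (1)/61^5)^(-1) · (1 − (-1)/67^5)^(-1) = 37979204647637350516760877329690181347337250286656304892593349955377546774080367593893487696930042429/38125690090169221251718118687086971940856605396725095947148046662410194981822835725803035469807616000.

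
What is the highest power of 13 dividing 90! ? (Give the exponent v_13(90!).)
v_13(90!) = 6

Legendre's formula: v_p(n!) = Σ_{k ≥ 1} ⌊n / p^k⌋. For p = 13, n = 90, the terms are:
  ⌊90/13^1⌋ = ⌊90/13⌋ = 6
(the next term ⌊90/13^2⌋ = 0, terminating the sum). Summing: v_13(90!) = 6 = 6.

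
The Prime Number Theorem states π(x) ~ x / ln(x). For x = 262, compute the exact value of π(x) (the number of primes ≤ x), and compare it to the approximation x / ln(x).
π(262) = 55;  x/ln(x) ≈ 47.05;  relative error ≈ 14.45%.

Directly count primes up to 262: π(262) = 55. The PNT approximation gives 262/ln(262) ≈ 262/5.56834 ≈ 47.05. Relative error (π(x) − x/ln(x)) / π(x) ≈ 14.45%; the approximation is known to undercount slightly (Li(x) is a better estimate).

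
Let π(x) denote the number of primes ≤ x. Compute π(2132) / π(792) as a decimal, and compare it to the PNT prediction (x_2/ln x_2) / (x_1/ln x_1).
π(2132)/π(792) = 321/138 ≈ 2.3261;  PNT prediction ≈ 2.3441.

π(792) = 138 and π(2132) = 321, so π(2132)/π(792) ≈ 2.3261. The PNT-predicted ratio is (2132/ln(2132)) / (792/ln(792)) ≈ 2.3441. The two agree to within a few percent, as expected.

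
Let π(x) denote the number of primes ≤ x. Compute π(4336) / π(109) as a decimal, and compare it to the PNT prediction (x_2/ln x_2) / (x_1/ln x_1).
π(4336)/π(109) = 591/29 ≈ 20.3793;  PNT prediction ≈ 22.2839.

π(109) = 29 and π(4336) = 591, so π(4336)/π(109) ≈ 20.3793. The PNT-predicted ratio is (4336/ln(4336)) / (109/ln(109)) ≈ 22.2839. The two agree to within a few percent, as expected.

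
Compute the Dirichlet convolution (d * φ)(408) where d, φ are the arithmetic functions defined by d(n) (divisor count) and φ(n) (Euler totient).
(d * φ)(408) = 1080

Divisors of 408: [1, 2, 3, 4, 6, 8, 12, 17, 24, 34, 51, 68, 102, 136, 204, 408]. For each d | 408:
  d = 1: d(1) · φ(408/1) = 1 · 128 = 128
  d = 2: d(2) · φ(408/2) = 2 · 64 = 128
  d = 3: d(3) · φ(408/3) = 2 · 64 = 128
  d = 4: d(4) · φ(408/4) = 3 · 32 = 96
  d = 6: d(6) · φ(408/6) = 4 · 32 = 128
  d = 8: d(8) · φ(408/8) = 4 · 32 = 128
  d = 12: d(12) · φ(408/12) = 6 · 16 = 96
  d = 17: d(17) · φ(408/17) = 2 · 8 = 16
  d = 24: d(24) · φ(408/24) = 8 · 16 = 128
  d = 34: d(34) · φ(408/34) = 4 · 4 = 16
  d = 51: d(51) · φ(408/51) = 4 · 4 = 16
  d = 68: d(68) · φ(408/68) = 6 · 2 = 12
  d = 102: d(102) · φ(408/102) = 8 · 2 = 16
  d = 136: d(136) · φ(408/136) = 8 · 2 = 16
  d = 204: d(204) · φ(408/204) = 12 · 1 = 12
  d = 408: d(408) · φ(408/408) = 16 · 1 = 16
Summing: (d * φ)(408) = 128 + 128 + 128 + 96 + 128 + 128 + 96 + 16 + 128 + 16 + 16 + 12 + 16 + 16 + 12 + 16 = 1080.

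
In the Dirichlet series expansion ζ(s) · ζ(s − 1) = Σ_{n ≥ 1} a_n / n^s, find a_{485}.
σ(485) = 588

In the product (Σ m^0/m^s)(Σ k / k^s) = Σ (Σ_{d | n} d) / n^s, the coefficient of 1/n^s is σ(n) = Σ_{d | n} d. For n = 485, divisors are [1, 5, 97, 485]; summing: σ(485) = 588.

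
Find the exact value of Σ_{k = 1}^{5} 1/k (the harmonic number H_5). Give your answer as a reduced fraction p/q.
H_5 = 137/60

Direct summation: H_5 = 1 + 1/2 + ... + 1/5. The least common denominator is lcm(1, ..., 5) = 60; over this denominator the numerator is 60 + 30 + 20 + 15 + 12 = 137, so H_5 = 137/60 (already in lowest terms) ≈ 2.28333. (The PNT-adjacent estimate ln(5) + γ ≈ 2.18665 matches within O(1/n).)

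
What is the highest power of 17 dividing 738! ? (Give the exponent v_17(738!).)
v_17(738!) = 45

Legendre's formula: v_p(n!) = Σ_{k ≥ 1} ⌊n / p^k⌋. For p = 17, n = 738, the terms are:
  ⌊738/17^1⌋ = ⌊738/17⌋ = 43
  ⌊738/17^2⌋ = ⌊738/289⌋ = 2
(the next term ⌊738/17^3⌋ = 0, terminating the sum). Summing: v_17(738!) = 43 + 2 = 45.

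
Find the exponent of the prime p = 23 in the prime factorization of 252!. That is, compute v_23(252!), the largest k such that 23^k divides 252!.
v_23(252!) = 10

Legendre's formula: v_p(n!) = Σ_{k ≥ 1} ⌊n / p^k⌋. For p = 23, n = 252, the terms are:
  ⌊252/23^1⌋ = ⌊252/23⌋ = 10
(the next term ⌊252/23^2⌋ = 0, terminating the sum). Summing: v_23(252!) = 10 = 10.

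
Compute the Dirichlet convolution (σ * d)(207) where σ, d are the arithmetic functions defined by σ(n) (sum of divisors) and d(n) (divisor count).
(σ * d)(207) = 624

Divisors of 207: [1, 3, 9, 23, 69, 207]. For each d | 207:
  d = 1: σ(1) · d(207/1) = 1 · 6 = 6
  d = 3: σ(3) · d(207/3) = 4 · 4 = 16
  d = 9: σ(9) · d(207/9) = 13 · 2 = 26
  d = 23: σ(23) · d(207/23) = 24 · 3 = 72
  d = 69: σ(69) · d(207/69) = 96 · 2 = 192
  d = 207: σ(207) · d(207/207) = 312 · 1 = 312
Summing: (σ * d)(207) = 6 + 16 + 26 + 72 + 192 + 312 = 624.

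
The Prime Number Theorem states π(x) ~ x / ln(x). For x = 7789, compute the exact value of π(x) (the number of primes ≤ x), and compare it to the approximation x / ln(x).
π(7789) = 986;  x/ln(x) ≈ 869.26;  relative error ≈ 11.84%.

Directly count primes up to 7789: π(7789) = 986. The PNT approximation gives 7789/ln(7789) ≈ 7789/8.96047 ≈ 869.26. Relative error (π(x) − x/ln(x)) / π(x) ≈ 11.84%; the approximation is known to undercount slightly (Li(x) is a better estimate).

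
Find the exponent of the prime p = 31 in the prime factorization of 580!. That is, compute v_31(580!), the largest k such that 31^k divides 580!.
v_31(580!) = 18

Legendre's formula: v_p(n!) = Σ_{k ≥ 1} ⌊n / p^k⌋. For p = 31, n = 580, the terms are:
  ⌊580/31^1⌋ = ⌊580/31⌋ = 18
(the next term ⌊580/31^2⌋ = 0, terminating the sum). Summing: v_31(580!) = 18 = 18.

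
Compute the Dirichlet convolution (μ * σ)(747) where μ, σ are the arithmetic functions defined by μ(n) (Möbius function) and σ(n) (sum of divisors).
(μ * σ)(747) = 747

Divisors of 747: [1, 3, 9, 83, 249, 747]. For each d | 747:
  d = 1: μ(1) · σ(747/1) = 1 · 1092 = 1092
  d = 3: μ(3) · σ(747/3) = -1 · 336 = -336
  d = 9: μ(9) · σ(747/9) = 0 · 84 = 0
  d = 83: μ(83) · σ(747/83) = -1 · 13 = -13
  d = 249: μ(249) · σ(747/249) = 1 · 4 = 4
  d = 747: μ(747) · σ(747/747) = 0 · 1 = 0
Summing: (μ * σ)(747) = 1092 + -336 + 0 + -13 + 4 + 0 = 747.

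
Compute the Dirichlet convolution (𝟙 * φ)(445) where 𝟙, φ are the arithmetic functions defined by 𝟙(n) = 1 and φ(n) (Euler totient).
(𝟙 * φ)(445) = 445

Divisors of 445: [1, 5, 89, 445]. For each d | 445:
  d = 1: 𝟙(1) · φ(445/1) = 1 · 352 = 352
  d = 5: 𝟙(5) · φ(445/5) = 1 · 88 = 88
  d = 89: 𝟙(89) · φ(445/89) = 1 · 4 = 4
  d = 445: 𝟙(445) · φ(445/445) = 1 · 1 = 1
Summing: (𝟙 * φ)(445) = 352 + 88 + 4 + 1 = 445.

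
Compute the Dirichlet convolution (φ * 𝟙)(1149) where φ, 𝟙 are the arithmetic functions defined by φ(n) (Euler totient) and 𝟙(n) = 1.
(φ * 𝟙)(1149) = 1149

Divisors of 1149: [1, 3, 383, 1149]. For each d | 1149:
  d = 1: φ(1) · 𝟙(1149/1) = 1 · 1 = 1
  d = 3: φ(3) · 𝟙(1149/3) = 2 · 1 = 2
  d = 383: φ(383) · 𝟙(1149/383) = 382 · 1 = 382
  d = 1149: φ(1149) · 𝟙(1149/1149) = 764 · 1 = 764
Summing: (φ * 𝟙)(1149) = 1 + 2 + 382 + 764 = 1149.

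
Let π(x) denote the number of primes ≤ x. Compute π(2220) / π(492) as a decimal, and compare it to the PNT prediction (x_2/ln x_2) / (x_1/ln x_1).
π(2220)/π(492) = 330/94 ≈ 3.5106;  PNT prediction ≈ 3.6298.

π(492) = 94 and π(2220) = 330, so π(2220)/π(492) ≈ 3.5106. The PNT-predicted ratio is (2220/ln(2220)) / (492/ln(492)) ≈ 3.6298. The two agree to within a few percent, as expected.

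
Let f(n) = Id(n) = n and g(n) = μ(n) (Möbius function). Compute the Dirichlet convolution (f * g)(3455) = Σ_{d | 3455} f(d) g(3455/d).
(Id * μ)(3455) = 2760

Divisors of 3455: [1, 5, 691, 3455]. For each d | 3455:
  d = 1: Id(1) · μ(3455/1) = 1 · 1 = 1
  d = 5: Id(5) · μ(3455/5) = 5 · -1 = -5
  d = 691: Id(691) · μ(3455/691) = 691 · -1 = -691
  d = 3455: Id(3455) · μ(3455/3455) = 3455 · 1 = 3455
Summing: (Id * μ)(3455) = 1 + -5 + -691 + 3455 = 2760.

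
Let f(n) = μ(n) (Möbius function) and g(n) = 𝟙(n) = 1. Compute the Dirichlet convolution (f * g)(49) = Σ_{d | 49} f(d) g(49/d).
(μ * 𝟙)(49) = 0

Divisors of 49: [1, 7, 49]. For each d | 49:
  d = 1: μ(1) · 𝟙(49/1) = 1 · 1 = 1
  d = 7: μ(7) · 𝟙(49/7) = -1 · 1 = -1
  d = 49: μ(49) · 𝟙(49/49) = 0 · 1 = 0
Summing: (μ * 𝟙)(49) = 1 + -1 + 0 = 0.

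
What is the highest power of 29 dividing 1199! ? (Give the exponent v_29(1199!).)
v_29(1199!) = 42

Legendre's formula: v_p(n!) = Σ_{k ≥ 1} ⌊n / p^k⌋. For p = 29, n = 1199, the terms are:
  ⌊1199/29^1⌋ = ⌊1199/29⌋ = 41
  ⌊1199/29^2⌋ = ⌊1199/841⌋ = 1
(the next term ⌊1199/29^3⌋ = 0, terminating the sum). Summing: v_29(1199!) = 41 + 1 = 42.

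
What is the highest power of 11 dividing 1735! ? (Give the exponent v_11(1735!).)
v_11(1735!) = 172

Legendre's formula: v_p(n!) = Σ_{k ≥ 1} ⌊n / p^k⌋. For p = 11, n = 1735, the terms are:
  ⌊1735/11^1⌋ = ⌊1735/11⌋ = 157
  ⌊1735/11^2⌋ = ⌊1735/121⌋ = 14
  ⌊1735/11^3⌋ = ⌊1735/1331⌋ = 1
(the next term ⌊1735/11^4⌋ = 0, terminating the sum). Summing: v_11(1735!) = 157 + 14 + 1 = 172.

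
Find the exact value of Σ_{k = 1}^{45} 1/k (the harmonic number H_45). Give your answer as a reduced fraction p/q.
H_45 = 5914085889685464427/1345655451257488800

Direct summation: H_45 = 1 + 1/2 + ... + 1/45. The least common denominator is lcm(1, ..., 45) = 9419588158802421600; over this denominator the numerator is 9419588158802421600 + 4709794079401210800 + 3139862719600807200 + 2354897039700605400 + 1883917631760484320 + 1569931359800403600 + 1345655451257488800 + 1177448519850302700 + 1046620906533602400 + 941958815880242160 + 856326196254765600 + 784965679900201800 + 724583704523263200 + 672827725628744400 + 627972543920161440 + 588724259925151350 + 554093421106024800 + 523310453266801200 + 495767797831706400 + 470979407940121080 + 448551817085829600 + 428163098127382800 + 409547311252279200 + 392482839950100900 + 376783526352096864 + 362291852261631600 + 348873635511200800 + 336413862814372200 + 324813384786290400 + 313986271960080720 + 303857682542013600 + 294362129962575675 + 285442065418255200 + 277046710553012400 + 269131090251497760 + 261655226633400600 + 254583463751416800 + 247883898915853200 + 241527901507754400 + 235489703970060540 + 229746052653717600 + 224275908542914800 + 219060189739591200 + 214081549063691400 + 209324181306720480 = 41398601227798250989, so H_45 = 41398601227798250989/9419588158802421600; reducing by gcd(41398601227798250989, 9419588158802421600) = 7 gives 5914085889685464427/1345655451257488800 ≈ 4.39495. (The PNT-adjacent estimate ln(45) + γ ≈ 4.38388 matches within O(1/n).)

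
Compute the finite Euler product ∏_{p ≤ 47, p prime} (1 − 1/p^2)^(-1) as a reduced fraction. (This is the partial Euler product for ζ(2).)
∏ = 162139622078364740433577733/98952027459385036898304000

The primes p ≤ 47 are [2, 3, 5, 7, 11, 13, 17, 19, 23, 29, 31, 37, 41, 43, 47]. For each prime, (1 − 1/p^2)^(-1) = p^2 / (p^2 − 1). The product is (1 − 1/2^2)^(-1), (1 − 1/3^2)^(-1), (1 − 1/5^2)^(-1), (1 − 1/7^2)^(-1), (1 − 1/11^2)^(-1), (1 − 1/13^2)^(-1), (1 − 1/17^2)^(-1), (1 − 1/19^2)^(-1), (1 − 1/23^2)^(-1), (1 − 1/29^2)^(-1), (1 − 1/31^2)^(-1), (1 − 1/37^2)^(-1), (1 − 1/41^2)^(-1), (1 − 1/43^2)^(-1), (1 − 1/47^2)^(-1) = ∏ p^2 / (p^2 − 1) = 162139622078364740433577733/98952027459385036898304000.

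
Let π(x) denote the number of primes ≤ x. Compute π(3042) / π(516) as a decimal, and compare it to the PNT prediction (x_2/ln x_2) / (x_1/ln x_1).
π(3042)/π(516) = 436/97 ≈ 4.4948;  PNT prediction ≈ 4.5912.

π(516) = 97 and π(3042) = 436, so π(3042)/π(516) ≈ 4.4948. The PNT-predicted ratio is (3042/ln(3042)) / (516/ln(516)) ≈ 4.5912. The two agree to within a few percent, as expected.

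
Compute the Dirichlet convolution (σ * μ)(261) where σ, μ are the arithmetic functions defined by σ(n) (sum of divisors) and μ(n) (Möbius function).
(σ * μ)(261) = 261

Divisors of 261: [1, 3, 9, 29, 87, 261]. For each d | 261:
  d = 1: σ(1) · μ(261/1) = 1 · 0 = 0
  d = 3: σ(3) · μ(261/3) = 4 · 1 = 4
  d = 9: σ(9) · μ(261/9) = 13 · -1 = -13
  d = 29: σ(29) · μ(261/29) = 30 · 0 = 0
  d = 87: σ(87) · μ(261/87) = 120 · -1 = -120
  d = 261: σ(261) · μ(261/261) = 390 · 1 = 390
Summing: (σ * μ)(261) = 0 + 4 + -13 + 0 + -120 + 390 = 261.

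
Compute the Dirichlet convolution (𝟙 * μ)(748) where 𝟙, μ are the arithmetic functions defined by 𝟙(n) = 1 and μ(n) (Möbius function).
(𝟙 * μ)(748) = 0

Divisors of 748: [1, 2, 4, 11, 17, 22, 34, 44, 68, 187, 374, 748]. For each d | 748:
  d = 1: 𝟙(1) · μ(748/1) = 1 · 0 = 0
  d = 2: 𝟙(2) · μ(748/2) = 1 · -1 = -1
  d = 4: 𝟙(4) · μ(748/4) = 1 · 1 = 1
  d = 11: 𝟙(11) · μ(748/11) = 1 · 0 = 0
  d = 17: 𝟙(17) · μ(748/17) = 1 · 0 = 0
  d = 22: 𝟙(22) · μ(748/22) = 1 · 1 = 1
  d = 34: 𝟙(34) · μ(748/34) = 1 · 1 = 1
  d = 44: 𝟙(44) · μ(748/44) = 1 · -1 = -1
  d = 68: 𝟙(68) · μ(748/68) = 1 · -1 = -1
  d = 187: 𝟙(187) · μ(748/187) = 1 · 0 = 0
  d = 374: 𝟙(374) · μ(748/374) = 1 · -1 = -1
  d = 748: 𝟙(748) · μ(748/748) = 1 · 1 = 1
Summing: (𝟙 * μ)(748) = 0 + -1 + 1 + 0 + 0 + 1 + 1 + -1 + -1 + 0 + -1 + 1 = 0.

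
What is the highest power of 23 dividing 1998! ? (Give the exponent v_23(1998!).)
v_23(1998!) = 89

Legendre's formula: v_p(n!) = Σ_{k ≥ 1} ⌊n / p^k⌋. For p = 23, n = 1998, the terms are:
  ⌊1998/23^1⌋ = ⌊1998/23⌋ = 86
  ⌊1998/23^2⌋ = ⌊1998/529⌋ = 3
(the next term ⌊1998/23^3⌋ = 0, terminating the sum). Summing: v_23(1998!) = 86 + 3 = 89.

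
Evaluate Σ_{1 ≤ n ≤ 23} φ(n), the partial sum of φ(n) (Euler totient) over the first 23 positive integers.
Σ_{n ≤ 23} φ(n) = 172

Compute φ(n) for each 1 ≤ n ≤ 23: φ(1) = 1, φ(2) = 1, φ(3) = 2, φ(4) = 2, φ(5) = 4, φ(6) = 2, φ(7) = 6, φ(8) = 4, φ(9) = 6, φ(10) = 4, φ(11) = 10, φ(12) = 4, φ(13) = 12, φ(14) = 6, φ(15) = 8, φ(16) = 8, φ(17) = 16, φ(18) = 6, φ(19) = 18, φ(20) = 8, φ(21) = 12, φ(22) = 10, φ(23) = 22. Summing all 23 values: 172. (Average order: Σ_{n ≤ x} φ(n) ~ (3/π²) x². For x = 23, (3/π²)·23² ≈ 160.80.)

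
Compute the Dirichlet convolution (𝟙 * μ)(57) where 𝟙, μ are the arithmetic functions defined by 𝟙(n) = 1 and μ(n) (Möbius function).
(𝟙 * μ)(57) = 0

Divisors of 57: [1, 3, 19, 57]. For each d | 57:
  d = 1: 𝟙(1) · μ(57/1) = 1 · 1 = 1
  d = 3: 𝟙(3) · μ(57/3) = 1 · -1 = -1
  d = 19: 𝟙(19) · μ(57/19) = 1 · -1 = -1
  d = 57: 𝟙(57) · μ(57/57) = 1 · 1 = 1
Summing: (𝟙 * μ)(57) = 1 + -1 + -1 + 1 = 0.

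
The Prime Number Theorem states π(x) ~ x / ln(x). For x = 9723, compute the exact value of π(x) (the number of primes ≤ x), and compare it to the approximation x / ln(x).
π(9723) = 1199;  x/ln(x) ≈ 1058.89;  relative error ≈ 11.69%.

Directly count primes up to 9723: π(9723) = 1199. The PNT approximation gives 9723/ln(9723) ≈ 9723/9.18225 ≈ 1058.89. Relative error (π(x) − x/ln(x)) / π(x) ≈ 11.69%; the approximation is known to undercount slightly (Li(x) is a better estimate).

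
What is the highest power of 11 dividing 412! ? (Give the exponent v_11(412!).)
v_11(412!) = 40

Legendre's formula: v_p(n!) = Σ_{k ≥ 1} ⌊n / p^k⌋. For p = 11, n = 412, the terms are:
  ⌊412/11^1⌋ = ⌊412/11⌋ = 37
  ⌊412/11^2⌋ = ⌊412/121⌋ = 3
(the next term ⌊412/11^3⌋ = 0, terminating the sum). Summing: v_11(412!) = 37 + 3 = 40.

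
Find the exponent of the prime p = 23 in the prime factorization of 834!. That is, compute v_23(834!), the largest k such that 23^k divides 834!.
v_23(834!) = 37

Legendre's formula: v_p(n!) = Σ_{k ≥ 1} ⌊n / p^k⌋. For p = 23, n = 834, the terms are:
  ⌊834/23^1⌋ = ⌊834/23⌋ = 36
  ⌊834/23^2⌋ = ⌊834/529⌋ = 1
(the next term ⌊834/23^3⌋ = 0, terminating the sum). Summing: v_23(834!) = 36 + 1 = 37.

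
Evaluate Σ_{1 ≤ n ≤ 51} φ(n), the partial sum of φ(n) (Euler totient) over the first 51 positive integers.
Σ_{n ≤ 51} φ(n) = 806

Compute φ(n) for each 1 ≤ n ≤ 51: φ(1) = 1, φ(2) = 1, φ(3) = 2, φ(4) = 2, φ(5) = 4, φ(6) = 2, φ(7) = 6, φ(8) = 4, φ(9) = 6, φ(10) = 4, φ(11) = 10, φ(12) = 4, φ(13) = 12, φ(14) = 6, φ(15) = 8, φ(16) = 8, φ(17) = 16, φ(18) = 6, φ(19) = 18, φ(20) = 8, φ(21) = 12, φ(22) = 10, φ(23) = 22, φ(24) = 8, φ(25) = 20, φ(26) = 12, φ(27) = 18, φ(28) = 12, φ(29) = 28, φ(30) = 8, φ(31) = 30, φ(32) = 16, φ(33) = 20, φ(34) = 16, φ(35) = 24, φ(36) = 12, φ(37) = 36, φ(38) = 18, φ(39) = 24, φ(40) = 16, φ(41) = 40, φ(42) = 12, φ(43) = 42, φ(44) = 20, φ(45) = 24, φ(46) = 22, φ(47) = 46, φ(48) = 16, φ(49) = 42, φ(50) = 20, φ(51) = 32. Summing all 51 values: 806. (Average order: Σ_{n ≤ x} φ(n) ~ (3/π²) x². For x = 51, (3/π²)·51² ≈ 790.61.)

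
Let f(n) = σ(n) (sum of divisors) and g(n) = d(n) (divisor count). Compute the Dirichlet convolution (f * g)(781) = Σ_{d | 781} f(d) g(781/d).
(σ * d)(781) = 1036

Divisors of 781: [1, 11, 71, 781]. For each d | 781:
  d = 1: σ(1) · d(781/1) = 1 · 4 = 4
  d = 11: σ(11) · d(781/11) = 12 · 2 = 24
  d = 71: σ(71) · d(781/71) = 72 · 2 = 144
  d = 781: σ(781) · d(781/781) = 864 · 1 = 864
Summing: (σ * d)(781) = 4 + 24 + 144 + 864 = 1036.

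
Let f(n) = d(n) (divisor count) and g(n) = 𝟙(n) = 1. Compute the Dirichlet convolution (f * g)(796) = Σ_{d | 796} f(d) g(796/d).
(d * 𝟙)(796) = 18

Divisors of 796: [1, 2, 4, 199, 398, 796]. For each d | 796:
  d = 1: d(1) · 𝟙(796/1) = 1 · 1 = 1
  d = 2: d(2) · 𝟙(796/2) = 2 · 1 = 2
  d = 4: d(4) · 𝟙(796/4) = 3 · 1 = 3
  d = 199: d(199) · 𝟙(796/199) = 2 · 1 = 2
  d = 398: d(398) · 𝟙(796/398) = 4 · 1 = 4
  d = 796: d(796) · 𝟙(796/796) = 6 · 1 = 6
Summing: (d * 𝟙)(796) = 1 + 2 + 3 + 2 + 4 + 6 = 18.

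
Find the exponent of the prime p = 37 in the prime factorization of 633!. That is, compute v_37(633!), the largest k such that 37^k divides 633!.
v_37(633!) = 17

Legendre's formula: v_p(n!) = Σ_{k ≥ 1} ⌊n / p^k⌋. For p = 37, n = 633, the terms are:
  ⌊633/37^1⌋ = ⌊633/37⌋ = 17
(the next term ⌊633/37^2⌋ = 0, terminating the sum). Summing: v_37(633!) = 17 = 17.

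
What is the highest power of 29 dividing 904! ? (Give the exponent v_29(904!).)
v_29(904!) = 32

Legendre's formula: v_p(n!) = Σ_{k ≥ 1} ⌊n / p^k⌋. For p = 29, n = 904, the terms are:
  ⌊904/29^1⌋ = ⌊904/29⌋ = 31
  ⌊904/29^2⌋ = ⌊904/841⌋ = 1
(the next term ⌊904/29^3⌋ = 0, terminating the sum). Summing: v_29(904!) = 31 + 1 = 32.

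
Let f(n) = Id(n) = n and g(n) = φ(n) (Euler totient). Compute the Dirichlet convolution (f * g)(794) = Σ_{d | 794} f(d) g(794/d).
(Id * φ)(794) = 2379

Divisors of 794: [1, 2, 397, 794]. For each d | 794:
  d = 1: Id(1) · φ(794/1) = 1 · 396 = 396
  d = 2: Id(2) · φ(794/2) = 2 · 396 = 792
  d = 397: Id(397) · φ(794/397) = 397 · 1 = 397
  d = 794: Id(794) · φ(794/794) = 794 · 1 = 794
Summing: (Id * φ)(794) = 396 + 792 + 397 + 794 = 2379.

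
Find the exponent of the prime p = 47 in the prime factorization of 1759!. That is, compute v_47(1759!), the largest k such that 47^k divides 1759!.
v_47(1759!) = 37

Legendre's formula: v_p(n!) = Σ_{k ≥ 1} ⌊n / p^k⌋. For p = 47, n = 1759, the terms are:
  ⌊1759/47^1⌋ = ⌊1759/47⌋ = 37
(the next term ⌊1759/47^2⌋ = 0, terminating the sum). Summing: v_47(1759!) = 37 = 37.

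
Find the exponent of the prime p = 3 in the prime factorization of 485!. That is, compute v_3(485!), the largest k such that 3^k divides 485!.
v_3(485!) = 237

Legendre's formula: v_p(n!) = Σ_{k ≥ 1} ⌊n / p^k⌋. For p = 3, n = 485, the terms are:
  ⌊485/3^1⌋ = ⌊485/3⌋ = 161
  ⌊485/3^2⌋ = ⌊485/9⌋ = 53
  ⌊485/3^3⌋ = ⌊485/27⌋ = 17
  ⌊485/3^4⌋ = ⌊485/81⌋ = 5
  ⌊485/3^5⌋ = ⌊485/243⌋ = 1
(the next term ⌊485/3^6⌋ = 0, terminating the sum). Summing: v_3(485!) = 161 + 53 + 17 + 5 + 1 = 237.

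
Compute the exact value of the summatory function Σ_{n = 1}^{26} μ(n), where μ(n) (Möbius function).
Σ_{n ≤ 26} μ(n) = -1

Compute μ(n) for each 1 ≤ n ≤ 26: μ(1) = 1, μ(2) = -1, μ(3) = -1, μ(4) = 0, μ(5) = -1, μ(6) = 1, μ(7) = -1, μ(8) = 0, μ(9) = 0, μ(10) = 1, μ(11) = -1, μ(12) = 0, μ(13) = -1, μ(14) = 1, μ(15) = 1, μ(16) = 0, μ(17) = -1, μ(18) = 0, μ(19) = -1, μ(20) = 0, μ(21) = 1, μ(22) = 1, μ(23) = -1, μ(24) = 0, μ(25) = 0, μ(26) = 1. Summing all 26 values: -1. (Mertens function M(x) = Σ_{n ≤ x} μ(n); on average M(x) should be small (PNT ⟺ M(x) = o(x)).)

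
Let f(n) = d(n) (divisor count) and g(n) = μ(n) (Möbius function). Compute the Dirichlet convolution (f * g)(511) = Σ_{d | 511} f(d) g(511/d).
(d * μ)(511) = 1

Divisors of 511: [1, 7, 73, 511]. For each d | 511:
  d = 1: d(1) · μ(511/1) = 1 · 1 = 1
  d = 7: d(7) · μ(511/7) = 2 · -1 = -2
  d = 73: d(73) · μ(511/73) = 2 · -1 = -2
  d = 511: d(511) · μ(511/511) = 4 · 1 = 4
Summing: (d * μ)(511) = 1 + -2 + -2 + 4 = 1.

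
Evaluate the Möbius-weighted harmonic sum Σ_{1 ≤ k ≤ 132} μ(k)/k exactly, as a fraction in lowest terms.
Σ μ(k)/k = -4282394934202784040475989054340166706696769726931/525896479052627740771371797072411912900610967452630

Values of μ(k) for 1 ≤ k ≤ 132: μ(1) = 1, μ(2) = -1, μ(3) = -1, μ(5) = -1, μ(6) = 1, μ(7) = -1, μ(10) = 1, μ(11) = -1, μ(13) = -1, μ(14) = 1, μ(15) = 1, μ(17) = -1, μ(19) = -1, μ(21) = 1, μ(22) = 1, μ(23) = -1, μ(26) = 1, μ(29) = -1, μ(30) = -1, μ(31) = -1, μ(33) = 1, μ(34) = 1, μ(35) = 1, μ(37) = -1, μ(38) = 1, μ(39) = 1, μ(41) = -1, μ(42) = -1, μ(43) = -1, μ(46) = 1, μ(47) = -1, μ(51) = 1, μ(53) = -1, μ(55) = 1, μ(57) = 1, μ(58) = 1, μ(59) = -1, μ(61) = -1, μ(62) = 1, μ(65) = 1, μ(66) = -1, μ(67) = -1, μ(69) = 1, μ(70) = -1, μ(71) = -1, μ(73) = -1, μ(74) = 1, μ(77) = 1, μ(78) = -1, μ(79) = -1, μ(82) = 1, μ(83) = -1, μ(85) = 1, μ(86) = 1, μ(87) = 1, μ(89) = -1, μ(91) = 1, μ(93) = 1, μ(94) = 1, μ(95) = 1, μ(97) = -1, μ(101) = -1, μ(102) = -1, μ(103) = -1, μ(105) = -1, μ(106) = 1, μ(107) = -1, μ(109) = -1, μ(110) = -1, μ(111) = 1, μ(113) = -1, μ(114) = -1, μ(115) = 1, μ(118) = 1, μ(119) = 1, μ(122) = 1, μ(123) = 1, μ(127) = -1, μ(129) = 1, μ(130) = -1, μ(131) = -1, with μ = 0 on non-squarefree integers. Summing μ(k)/k for k where μ(k) ≠ 0 gives -4282394934202784040475989054340166706696769726931/525896479052627740771371797072411912900610967452630 ≈ -0.0081. (PNT ⟺ this sum → 0 as n → ∞.)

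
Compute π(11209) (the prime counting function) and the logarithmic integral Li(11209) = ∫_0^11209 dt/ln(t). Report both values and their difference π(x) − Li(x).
π(11209) = 1356;  Li(11209) ≈ 1376.58;  π(x) − Li(x) ≈ -20.58.

Direct count of primes ≤ 11209 gives π(11209) = 1356. Numerical evaluation of the logarithmic integral gives Li(11209) ≈ 1376.58. The difference π(x) − Li(x) ≈ -20.58 is typically negative for small/moderate x (Li(x) overestimates), though Littlewood's theorem shows this sign changes infinitely often.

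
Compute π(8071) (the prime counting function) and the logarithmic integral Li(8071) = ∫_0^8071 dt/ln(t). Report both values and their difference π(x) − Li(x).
π(8071) = 1014;  Li(8071) ≈ 1034.31;  π(x) − Li(x) ≈ -20.31.

Direct count of primes ≤ 8071 gives π(8071) = 1014. Numerical evaluation of the logarithmic integral gives Li(8071) ≈ 1034.31. The difference π(x) − Li(x) ≈ -20.31 is typically negative for small/moderate x (Li(x) overestimates), though Littlewood's theorem shows this sign changes infinitely often.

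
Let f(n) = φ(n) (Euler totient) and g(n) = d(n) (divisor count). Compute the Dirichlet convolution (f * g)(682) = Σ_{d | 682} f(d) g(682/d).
(φ * d)(682) = 1152

Divisors of 682: [1, 2, 11, 22, 31, 62, 341, 682]. For each d | 682:
  d = 1: φ(1) · d(682/1) = 1 · 8 = 8
  d = 2: φ(2) · d(682/2) = 1 · 4 = 4
  d = 11: φ(11) · d(682/11) = 10 · 4 = 40
  d = 22: φ(22) · d(682/22) = 10 · 2 = 20
  d = 31: φ(31) · d(682/31) = 30 · 4 = 120
  d = 62: φ(62) · d(682/62) = 30 · 2 = 60
  d = 341: φ(341) · d(682/341) = 300 · 2 = 600
  d = 682: φ(682) · d(682/682) = 300 · 1 = 300
Summing: (φ * d)(682) = 8 + 4 + 40 + 20 + 120 + 60 + 600 + 300 = 1152.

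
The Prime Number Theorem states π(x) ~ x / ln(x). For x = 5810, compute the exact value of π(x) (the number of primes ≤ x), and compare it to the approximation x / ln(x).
π(5810) = 762;  x/ln(x) ≈ 670.33;  relative error ≈ 12.03%.

Directly count primes up to 5810: π(5810) = 762. The PNT approximation gives 5810/ln(5810) ≈ 5810/8.66734 ≈ 670.33. Relative error (π(x) − x/ln(x)) / π(x) ≈ 12.03%; the approximation is known to undercount slightly (Li(x) is a better estimate).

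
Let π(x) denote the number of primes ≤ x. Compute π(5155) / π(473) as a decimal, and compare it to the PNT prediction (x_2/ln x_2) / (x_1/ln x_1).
π(5155)/π(473) = 687/91 ≈ 7.5495;  PNT prediction ≈ 7.8530.

π(473) = 91 and π(5155) = 687, so π(5155)/π(473) ≈ 7.5495. The PNT-predicted ratio is (5155/ln(5155)) / (473/ln(473)) ≈ 7.8530. The two agree to within a few percent, as expected.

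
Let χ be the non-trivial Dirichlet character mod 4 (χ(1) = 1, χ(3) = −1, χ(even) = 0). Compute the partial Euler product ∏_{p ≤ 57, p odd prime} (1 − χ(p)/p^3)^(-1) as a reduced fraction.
∏ = 825131832927904152751703886265311831503045/851571808026684219819301170519057245405184

The odd primes p ≤ 57 are [3, 5, 7, 11, 13, 17, 19, 23, 29, 31, 37, 41, 43, 47, 53]. For each, χ(p) = 1 if p ≡ 1 mod 4, χ(p) = −1 if p ≡ 3 mod 4. Taking (1 − χ(p)/p^3)^(-1) = p^3/(p^3 − χ(p)): (1 − (-1)/3^3)^(-1) · (1 − (1)/5^3)^(-1) · (1 − (-1)/7^3)^(-1) · (1 − (-1)/11^3)^(-1) · (1 − (1)/13^3)^(-1) · (1 − (1)/17^3)^(-1) · (1 − (-1)/19^3)^(-1) · (1 − (-1)/23^3)^(-1) · (1 − (1)/29^3)^(-1) · (1 − (-1)/31^3)^(-1) · (1 − (1)/37^3)^(-1) · (1 − (1)/41^3)^(-1) · (1 − (-1)/43^3)^(-1) · (1 − (-1)/47^3)^(-1) · (1 − (1)/53^3)^(-1) = 825131832927904152751703886265311831503045/851571808026684219819301170519057245405184.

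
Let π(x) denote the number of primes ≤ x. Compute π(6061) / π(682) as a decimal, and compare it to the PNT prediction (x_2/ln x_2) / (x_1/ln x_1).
π(6061)/π(682) = 790/123 ≈ 6.4228;  PNT prediction ≈ 6.6580.

π(682) = 123 and π(6061) = 790, so π(6061)/π(682) ≈ 6.4228. The PNT-predicted ratio is (6061/ln(6061)) / (682/ln(682)) ≈ 6.6580. The two agree to within a few percent, as expected.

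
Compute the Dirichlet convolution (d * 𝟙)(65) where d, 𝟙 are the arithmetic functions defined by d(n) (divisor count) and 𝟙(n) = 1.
(d * 𝟙)(65) = 9

Divisors of 65: [1, 5, 13, 65]. For each d | 65:
  d = 1: d(1) · 𝟙(65/1) = 1 · 1 = 1
  d = 5: d(5) · 𝟙(65/5) = 2 · 1 = 2
  d = 13: d(13) · 𝟙(65/13) = 2 · 1 = 2
  d = 65: d(65) · 𝟙(65/65) = 4 · 1 = 4
Summing: (d * 𝟙)(65) = 1 + 2 + 2 + 4 = 9.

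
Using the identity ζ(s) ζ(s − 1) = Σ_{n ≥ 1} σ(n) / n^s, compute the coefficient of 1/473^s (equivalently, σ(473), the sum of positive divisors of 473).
σ(473) = 528

In the product (Σ m^0/m^s)(Σ k / k^s) = Σ (Σ_{d | n} d) / n^s, the coefficient of 1/n^s is σ(n) = Σ_{d | n} d. For n = 473, divisors are [1, 11, 43, 473]; summing: σ(473) = 528.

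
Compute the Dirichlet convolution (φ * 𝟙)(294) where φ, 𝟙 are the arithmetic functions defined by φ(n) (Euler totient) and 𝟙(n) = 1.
(φ * 𝟙)(294) = 294

Divisors of 294: [1, 2, 3, 6, 7, 14, 21, 42, 49, 98, 147, 294]. For each d | 294:
  d = 1: φ(1) · 𝟙(294/1) = 1 · 1 = 1
  d = 2: φ(2) · 𝟙(294/2) = 1 · 1 = 1
  d = 3: φ(3) · 𝟙(294/3) = 2 · 1 = 2
  d = 6: φ(6) · 𝟙(294/6) = 2 · 1 = 2
  d = 7: φ(7) · 𝟙(294/7) = 6 · 1 = 6
  d = 14: φ(14) · 𝟙(294/14) = 6 · 1 = 6
  d = 21: φ(21) · 𝟙(294/21) = 12 · 1 = 12
  d = 42: φ(42) · 𝟙(294/42) = 12 · 1 = 12
  d = 49: φ(49) · 𝟙(294/49) = 42 · 1 = 42
  d = 98: φ(98) · 𝟙(294/98) = 42 · 1 = 42
  d = 147: φ(147) · 𝟙(294/147) = 84 · 1 = 84
  d = 294: φ(294) · 𝟙(294/294) = 84 · 1 = 84
Summing: (φ * 𝟙)(294) = 1 + 1 + 2 + 2 + 6 + 6 + 12 + 12 + 42 + 42 + 84 + 84 = 294.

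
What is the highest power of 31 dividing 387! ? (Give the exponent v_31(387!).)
v_31(387!) = 12

Legendre's formula: v_p(n!) = Σ_{k ≥ 1} ⌊n / p^k⌋. For p = 31, n = 387, the terms are:
  ⌊387/31^1⌋ = ⌊387/31⌋ = 12
(the next term ⌊387/31^2⌋ = 0, terminating the sum). Summing: v_31(387!) = 12 = 12.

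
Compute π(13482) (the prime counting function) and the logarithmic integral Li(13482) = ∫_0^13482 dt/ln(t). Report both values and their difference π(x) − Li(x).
π(13482) = 1598;  Li(13482) ≈ 1617.89;  π(x) − Li(x) ≈ -19.89.

Direct count of primes ≤ 13482 gives π(13482) = 1598. Numerical evaluation of the logarithmic integral gives Li(13482) ≈ 1617.89. The difference π(x) − Li(x) ≈ -19.89 is typically negative for small/moderate x (Li(x) overestimates), though Littlewood's theorem shows this sign changes infinitely often.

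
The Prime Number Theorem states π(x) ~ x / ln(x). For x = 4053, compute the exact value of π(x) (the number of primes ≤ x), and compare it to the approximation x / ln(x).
π(4053) = 559;  x/ln(x) ≈ 487.89;  relative error ≈ 12.72%.

Directly count primes up to 4053: π(4053) = 559. The PNT approximation gives 4053/ln(4053) ≈ 4053/8.30721 ≈ 487.89. Relative error (π(x) − x/ln(x)) / π(x) ≈ 12.72%; the approximation is known to undercount slightly (Li(x) is a better estimate).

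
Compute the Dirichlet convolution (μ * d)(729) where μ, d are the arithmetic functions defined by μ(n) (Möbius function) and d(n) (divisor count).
(μ * d)(729) = 1

Divisors of 729: [1, 3, 9, 27, 81, 243, 729]. For each d | 729:
  d = 1: μ(1) · d(729/1) = 1 · 7 = 7
  d = 3: μ(3) · d(729/3) = -1 · 6 = -6
  d = 9: μ(9) · d(729/9) = 0 · 5 = 0
  d = 27: μ(27) · d(729/27) = 0 · 4 = 0
  d = 81: μ(81) · d(729/81) = 0 · 3 = 0
  d = 243: μ(243) · d(729/243) = 0 · 2 = 0
  d = 729: μ(729) · d(729/729) = 0 · 1 = 0
Summing: (μ * d)(729) = 7 + -6 + 0 + 0 + 0 + 0 + 0 = 1.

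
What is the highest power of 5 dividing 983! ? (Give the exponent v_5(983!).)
v_5(983!) = 243

Legendre's formula: v_p(n!) = Σ_{k ≥ 1} ⌊n / p^k⌋. For p = 5, n = 983, the terms are:
  ⌊983/5^1⌋ = ⌊983/5⌋ = 196
  ⌊983/5^2⌋ = ⌊983/25⌋ = 39
  ⌊983/5^3⌋ = ⌊983/125⌋ = 7
  ⌊983/5^4⌋ = ⌊983/625⌋ = 1
(the next term ⌊983/5^5⌋ = 0, terminating the sum). Summing: v_5(983!) = 196 + 39 + 7 + 1 = 243.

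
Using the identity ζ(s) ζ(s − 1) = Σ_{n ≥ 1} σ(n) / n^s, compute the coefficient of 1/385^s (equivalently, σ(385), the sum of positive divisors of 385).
σ(385) = 576

In the product (Σ m^0/m^s)(Σ k / k^s) = Σ (Σ_{d | n} d) / n^s, the coefficient of 1/n^s is σ(n) = Σ_{d | n} d. For n = 385, divisors are [1, 5, 7, 11, 35, 55, 77, 385]; summing: σ(385) = 576.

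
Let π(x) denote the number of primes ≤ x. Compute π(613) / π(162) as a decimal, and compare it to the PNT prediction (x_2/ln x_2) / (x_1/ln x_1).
π(613)/π(162) = 112/37 ≈ 3.0270;  PNT prediction ≈ 2.9994.

π(162) = 37 and π(613) = 112, so π(613)/π(162) ≈ 3.0270. The PNT-predicted ratio is (613/ln(613)) / (162/ln(162)) ≈ 2.9994. The two agree to within a few percent, as expected.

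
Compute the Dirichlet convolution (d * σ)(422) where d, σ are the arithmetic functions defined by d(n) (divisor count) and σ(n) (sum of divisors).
(d * σ)(422) = 1070

Divisors of 422: [1, 2, 211, 422]. For each d | 422:
  d = 1: d(1) · σ(422/1) = 1 · 636 = 636
  d = 2: d(2) · σ(422/2) = 2 · 212 = 424
  d = 211: d(211) · σ(422/211) = 2 · 3 = 6
  d = 422: d(422) · σ(422/422) = 4 · 1 = 4
Summing: (d * σ)(422) = 636 + 424 + 6 + 4 = 1070.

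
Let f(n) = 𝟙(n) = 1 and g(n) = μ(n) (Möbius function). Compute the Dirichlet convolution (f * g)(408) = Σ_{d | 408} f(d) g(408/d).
(𝟙 * μ)(408) = 0

Divisors of 408: [1, 2, 3, 4, 6, 8, 12, 17, 24, 34, 51, 68, 102, 136, 204, 408]. For each d | 408:
  d = 1: 𝟙(1) · μ(408/1) = 1 · 0 = 0
  d = 2: 𝟙(2) · μ(408/2) = 1 · 0 = 0
  d = 3: 𝟙(3) · μ(408/3) = 1 · 0 = 0
  d = 4: 𝟙(4) · μ(408/4) = 1 · -1 = -1
  d = 6: 𝟙(6) · μ(408/6) = 1 · 0 = 0
  d = 8: 𝟙(8) · μ(408/8) = 1 · 1 = 1
  d = 12: 𝟙(12) · μ(408/12) = 1 · 1 = 1
  d = 17: 𝟙(17) · μ(408/17) = 1 · 0 = 0
  d = 24: 𝟙(24) · μ(408/24) = 1 · -1 = -1
  d = 34: 𝟙(34) · μ(408/34) = 1 · 0 = 0
  d = 51: 𝟙(51) · μ(408/51) = 1 · 0 = 0
  d = 68: 𝟙(68) · μ(408/68) = 1 · 1 = 1
  d = 102: 𝟙(102) · μ(408/102) = 1 · 0 = 0
  d = 136: 𝟙(136) · μ(408/136) = 1 · -1 = -1
  d = 204: 𝟙(204) · μ(408/204) = 1 · -1 = -1
  d = 408: 𝟙(408) · μ(408/408) = 1 · 1 = 1
Summing: (𝟙 * μ)(408) = 0 + 0 + 0 + -1 + 0 + 1 + 1 + 0 + -1 + 0 + 0 + 1 + 0 + -1 + -1 + 1 = 0.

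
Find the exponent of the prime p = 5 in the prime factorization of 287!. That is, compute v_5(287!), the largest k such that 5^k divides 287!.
v_5(287!) = 70

Legendre's formula: v_p(n!) = Σ_{k ≥ 1} ⌊n / p^k⌋. For p = 5, n = 287, the terms are:
  ⌊287/5^1⌋ = ⌊287/5⌋ = 57
  ⌊287/5^2⌋ = ⌊287/25⌋ = 11
  ⌊287/5^3⌋ = ⌊287/125⌋ = 2
(the next term ⌊287/5^4⌋ = 0, terminating the sum). Summing: v_5(287!) = 57 + 11 + 2 = 70.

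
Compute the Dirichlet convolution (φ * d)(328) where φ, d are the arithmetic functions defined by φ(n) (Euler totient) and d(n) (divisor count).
(φ * d)(328) = 630

Divisors of 328: [1, 2, 4, 8, 41, 82, 164, 328]. For each d | 328:
  d = 1: φ(1) · d(328/1) = 1 · 8 = 8
  d = 2: φ(2) · d(328/2) = 1 · 6 = 6
  d = 4: φ(4) · d(328/4) = 2 · 4 = 8
  d = 8: φ(8) · d(328/8) = 4 · 2 = 8
  d = 41: φ(41) · d(328/41) = 40 · 4 = 160
  d = 82: φ(82) · d(328/82) = 40 · 3 = 120
  d = 164: φ(164) · d(328/164) = 80 · 2 = 160
  d = 328: φ(328) · d(328/328) = 160 · 1 = 160
Summing: (φ * d)(328) = 8 + 6 + 8 + 8 + 160 + 120 + 160 + 160 = 630.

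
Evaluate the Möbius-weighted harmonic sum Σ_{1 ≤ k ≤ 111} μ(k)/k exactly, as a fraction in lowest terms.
Σ μ(k)/k = -678316192822146162262092815134314936522301/39962142402550705168325165981723972810713890

Values of μ(k) for 1 ≤ k ≤ 111: μ(1) = 1, μ(2) = -1, μ(3) = -1, μ(5) = -1, μ(6) = 1, μ(7) = -1, μ(10) = 1, μ(11) = -1, μ(13) = -1, μ(14) = 1, μ(15) = 1, μ(17) = -1, μ(19) = -1, μ(21) = 1, μ(22) = 1, μ(23) = -1, μ(26) = 1, μ(29) = -1, μ(30) = -1, μ(31) = -1, μ(33) = 1, μ(34) = 1, μ(35) = 1, μ(37) = -1, μ(38) = 1, μ(39) = 1, μ(41) = -1, μ(42) = -1, μ(43) = -1, μ(46) = 1, μ(47) = -1, μ(51) = 1, μ(53) = -1, μ(55) = 1, μ(57) = 1, μ(58) = 1, μ(59) = -1, μ(61) = -1, μ(62) = 1, μ(65) = 1, μ(66) = -1, μ(67) = -1, μ(69) = 1, μ(70) = -1, μ(71) = -1, μ(73) = -1, μ(74) = 1, μ(77) = 1, μ(78) = -1, μ(79) = -1, μ(82) = 1, μ(83) = -1, μ(85) = 1, μ(86) = 1, μ(87) = 1, μ(89) = -1, μ(91) = 1, μ(93) = 1, μ(94) = 1, μ(95) = 1, μ(97) = -1, μ(101) = -1, μ(102) = -1, μ(103) = -1, μ(105) = -1, μ(106) = 1, μ(107) = -1, μ(109) = -1, μ(110) = -1, μ(111) = 1, with μ = 0 on non-squarefree integers. Summing μ(k)/k for k where μ(k) ≠ 0 gives -678316192822146162262092815134314936522301/39962142402550705168325165981723972810713890 ≈ -0.0170. (PNT ⟺ this sum → 0 as n → ∞.)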